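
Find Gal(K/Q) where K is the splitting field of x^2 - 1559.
Gal(K/Q) = Z/2Z (cyclic of order 2)

x^2 - 1559 is irreducible over Q since 1559 is not a rational square. The splitting field Q(sqrt(1559)) has degree 2 over Q, and its unique nontrivial automorphism is sqrt(1559) ↦ -sqrt(1559). Hence Gal(Q(sqrt(1559))/Q) = Z/2Z.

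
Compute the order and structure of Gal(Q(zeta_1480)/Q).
|Gal(Q(zeta_1480)/Q)| = phi(1480) = 576; group ≅ (Z/1480Z)^* ≅ Z/2Z × Z/2Z × Z/4Z × Z/36Z

The n-th cyclotomic polynomial Φ_1480(x) is the minimal polynomial of zeta_1480 over Q and has degree phi(1480) = 576. So Q(zeta_1480) is a degree-576 Galois extension with Galois group (Z/1480Z)^*. By CRT, (Z/1480Z)^* ≅ (Z/8Z)^* × (Z/5Z)^* × (Z/37Z)^*. Each prime-power unit group is (Z/8Z)^* ≅ Z/2Z × Z/2Z; (Z/5Z)^* ≅ Z/4Z; (Z/37Z)^* ≅ Z/36Z. Hence Gal(Q(zeta_1480)/Q) ≅ Z/2Z × Z/2Z × Z/4Z × Z/36Z.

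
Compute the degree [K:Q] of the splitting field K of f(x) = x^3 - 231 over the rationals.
[K:Q] = 6

x^3 - 231 has one real root r = 231^(1/3) and two complex roots r*zeta_3, r*zeta_3^2 where zeta_3 = e^(2*pi*i/3). The splitting field is Q(r, zeta_3). [Q(r):Q] = 3 and [Q(zeta_3):Q] = 2 with gcd = 1, so [Q(r, zeta_3):Q] = 3 * 2 = 6.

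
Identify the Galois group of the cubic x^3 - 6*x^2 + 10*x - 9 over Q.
Gal(K/Q) = S_3 (symmetric group of order 6)

Compute the discriminant of x^3 + (-6)*x^2 + (10)*x + (-9): Δ = -643. Since Δ is not a rational square, the Galois group is not contained in A_3; it must be the full S_3 (irreducibility of the cubic rules out anything smaller).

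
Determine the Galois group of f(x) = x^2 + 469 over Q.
Gal(K/Q) = Z/2Z (cyclic of order 2)

x^2 + 469 is irreducible over Q since -469 is not a rational square. The splitting field Q(sqrt(-469)) has degree 2 over Q, and its unique nontrivial automorphism is sqrt(-469) ↦ -sqrt(-469). Hence Gal(Q(sqrt(-469))/Q) = Z/2Z.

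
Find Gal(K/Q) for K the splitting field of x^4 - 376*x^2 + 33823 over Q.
Gal(K/Q) = V_4 (Klein four-group, Z/2Z × Z/2Z)

f factors as (x^2 - 149)(x^2 - 227), so the splitting field is K = Q(sqrt(149), sqrt(227)). The elements 149, 227, 33823 are all non-squares in Q, so sqrt(149) and sqrt(227) generate independent quadratic extensions. Thus [K:Q] = 4 and Gal(K/Q) is generated by the two order-2 automorphisms sqrt(149) ↦ -sqrt(149) and sqrt(227) ↦ -sqrt(227), giving V_4.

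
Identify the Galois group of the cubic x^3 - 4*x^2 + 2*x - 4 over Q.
Gal(K/Q) = S_3 (symmetric group of order 6)

Compute the discriminant of x^3 + (-4)*x^2 + (2)*x + (-4): Δ = -848. Since Δ is not a rational square, the Galois group is not contained in A_3; it must be the full S_3 (irreducibility of the cubic rules out anything smaller).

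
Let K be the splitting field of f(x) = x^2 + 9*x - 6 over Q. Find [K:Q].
[K:Q] = 2

The discriminant of x^2 + (9)*x + (-6) is b^2 - 4c = 81 - (-24) = 105. Since 105 is not a perfect square in Q, the polynomial is irreducible over Q. Its two roots generate a degree-2 extension, so [K:Q] = 2.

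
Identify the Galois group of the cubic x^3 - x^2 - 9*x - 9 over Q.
Gal(K/Q) = S_3 (symmetric group of order 6)

Compute the discriminant of x^3 + (-1)*x^2 + (-9)*x + (-9): Δ = -684. Since Δ is not a rational square, the Galois group is not contained in A_3; it must be the full S_3 (irreducibility of the cubic rules out anything smaller).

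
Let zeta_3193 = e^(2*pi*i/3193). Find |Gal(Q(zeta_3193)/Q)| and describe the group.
|Gal(Q(zeta_3193)/Q)| = phi(3193) = 3060; group ≅ (Z/3193Z)^* ≅ Z/30Z × Z/102Z

The n-th cyclotomic polynomial Φ_3193(x) is the minimal polynomial of zeta_3193 over Q and has degree phi(3193) = 3060. So Q(zeta_3193) is a degree-3060 Galois extension with Galois group (Z/3193Z)^*. By CRT, (Z/3193Z)^* ≅ (Z/31Z)^* × (Z/103Z)^*. Each prime-power unit group is (Z/31Z)^* ≅ Z/30Z; (Z/103Z)^* ≅ Z/102Z. Hence Gal(Q(zeta_3193)/Q) ≅ Z/30Z × Z/102Z.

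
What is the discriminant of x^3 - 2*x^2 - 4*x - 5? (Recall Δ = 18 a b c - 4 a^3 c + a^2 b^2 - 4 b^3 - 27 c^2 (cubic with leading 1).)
Δ = -1235

For x^3 + a x^2 + b x + c the discriminant is Δ = 18 a b c - 4 a^3 c + a^2 b^2 - 4 b^3 - 27 c^2.
Plug a = -2, b = -4, c = -5:
  18*(-2)*(-4)*(-5) - 4*(-2)^3*(-5) + (-2)^2*(-4)^2 - 4*(-4)^3 - 27*(-5)^2
  = -720 + (-160) + 64 + (256) + (-675)
  = -1235.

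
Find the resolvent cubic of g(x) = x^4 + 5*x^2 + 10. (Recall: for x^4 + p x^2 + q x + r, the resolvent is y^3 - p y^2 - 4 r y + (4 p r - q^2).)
h(y) = y^3 - 5*y^2 - 40*y + 200

Identify coefficients: p = 5, q = 0, r = 10.
Plug into h(y) = y^3 - p y^2 - 4 r y + (4 p r - q^2):
  h(y) = y^3 - (5) y^2 - 4*(10) y + (4*(5)*(10) - (0)^2)
       = y^3 + (-5) y^2 + (-40) y + (200).
Simplifying: h(y) = y^3 - 5*y^2 - 40*y + 200.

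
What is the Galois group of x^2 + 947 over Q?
Gal(K/Q) = Z/2Z (cyclic of order 2)

x^2 + 947 is irreducible over Q since -947 is not a rational square. The splitting field Q(sqrt(-947)) has degree 2 over Q, and its unique nontrivial automorphism is sqrt(-947) ↦ -sqrt(-947). Hence Gal(Q(sqrt(-947))/Q) = Z/2Z.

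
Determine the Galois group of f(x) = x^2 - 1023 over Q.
Gal(K/Q) = Z/2Z (cyclic of order 2)

x^2 - 1023 is irreducible over Q since 1023 is not a rational square. The splitting field Q(sqrt(1023)) has degree 2 over Q, and its unique nontrivial automorphism is sqrt(1023) ↦ -sqrt(1023). Hence Gal(Q(sqrt(1023))/Q) = Z/2Z.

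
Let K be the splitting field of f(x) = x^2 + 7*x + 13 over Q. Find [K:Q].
[K:Q] = 2

The discriminant of x^2 + (7)*x + (13) is b^2 - 4c = 49 - (52) = -3. Since -3 is not a perfect square in Q, the polynomial is irreducible over Q. Its two roots generate a degree-2 extension, so [K:Q] = 2.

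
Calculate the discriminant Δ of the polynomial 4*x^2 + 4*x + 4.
Δ = -48

For a quadratic a x^2 + b x + c the discriminant is Δ = b^2 - 4ac = (4)^2 - 4*(4)*(4) = 16 - (64) = -48.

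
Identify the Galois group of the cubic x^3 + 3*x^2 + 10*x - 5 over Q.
Gal(K/Q) = S_3 (symmetric group of order 6)

Compute the discriminant of x^3 + (3)*x^2 + (10)*x + (-5): Δ = -5935. Since Δ is not a rational square, the Galois group is not contained in A_3; it must be the full S_3 (irreducibility of the cubic rules out anything smaller).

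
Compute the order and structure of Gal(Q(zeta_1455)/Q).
|Gal(Q(zeta_1455)/Q)| = phi(1455) = 768; group ≅ (Z/1455Z)^* ≅ Z/2Z × Z/4Z × Z/96Z

The n-th cyclotomic polynomial Φ_1455(x) is the minimal polynomial of zeta_1455 over Q and has degree phi(1455) = 768. So Q(zeta_1455) is a degree-768 Galois extension with Galois group (Z/1455Z)^*. By CRT, (Z/1455Z)^* ≅ (Z/3Z)^* × (Z/5Z)^* × (Z/97Z)^*. Each prime-power unit group is (Z/3Z)^* ≅ Z/2Z; (Z/5Z)^* ≅ Z/4Z; (Z/97Z)^* ≅ Z/96Z. Hence Gal(Q(zeta_1455)/Q) ≅ Z/2Z × Z/4Z × Z/96Z.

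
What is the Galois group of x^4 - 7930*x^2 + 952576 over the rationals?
Gal(K/Q) = Z/2Z (cyclic of order 2)

f factors as (x^2 - 122)(x^2 - 7808), so the splitting field is K = Q(sqrt(122), sqrt(7808)). The squarefree part of 122 is 122 and the squarefree part of 7808 is also 122, so sqrt(122) and sqrt(7808) are both rational multiples of sqrt(122). Hence Q(sqrt(122)) = Q(sqrt(7808)) = Q(sqrt(122)), and the splitting field collapses to a single degree-2 extension with Galois group Z/2Z.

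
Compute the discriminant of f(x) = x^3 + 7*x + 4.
Δ = -1804

For a depressed cubic x^3 + p x + q the discriminant is Δ = -4 p^3 - 27 q^2 = -4*(7)^3 - 27*(4)^2 = -1372 - 432 = -1804.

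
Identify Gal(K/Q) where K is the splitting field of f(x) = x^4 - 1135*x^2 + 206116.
Gal(K/Q) = Z/2Z (cyclic of order 2)

f factors as (x^2 - 908)(x^2 - 227), so the splitting field is K = Q(sqrt(908), sqrt(227)). The squarefree part of 908 is 227 and the squarefree part of 227 is also 227, so sqrt(908) and sqrt(227) are both rational multiples of sqrt(227). Hence Q(sqrt(908)) = Q(sqrt(227)) = Q(sqrt(227)), and the splitting field collapses to a single degree-2 extension with Galois group Z/2Z.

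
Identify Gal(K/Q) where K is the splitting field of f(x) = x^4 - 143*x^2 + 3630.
Gal(K/Q) = V_4 (Klein four-group, Z/2Z × Z/2Z)

f factors as (x^2 - 110)(x^2 - 33), so the splitting field is K = Q(sqrt(110), sqrt(33)). The elements 110, 33, 3630 are all non-squares in Q, so sqrt(110) and sqrt(33) generate independent quadratic extensions. Thus [K:Q] = 4 and Gal(K/Q) is generated by the two order-2 automorphisms sqrt(110) ↦ -sqrt(110) and sqrt(33) ↦ -sqrt(33), giving V_4.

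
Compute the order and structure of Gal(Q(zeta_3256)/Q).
|Gal(Q(zeta_3256)/Q)| = phi(3256) = 1440; group ≅ (Z/3256Z)^* ≅ Z/2Z × Z/2Z × Z/10Z × Z/36Z

The n-th cyclotomic polynomial Φ_3256(x) is the minimal polynomial of zeta_3256 over Q and has degree phi(3256) = 1440. So Q(zeta_3256) is a degree-1440 Galois extension with Galois group (Z/3256Z)^*. By CRT, (Z/3256Z)^* ≅ (Z/8Z)^* × (Z/11Z)^* × (Z/37Z)^*. Each prime-power unit group is (Z/8Z)^* ≅ Z/2Z × Z/2Z; (Z/11Z)^* ≅ Z/10Z; (Z/37Z)^* ≅ Z/36Z. Hence Gal(Q(zeta_3256)/Q) ≅ Z/2Z × Z/2Z × Z/10Z × Z/36Z.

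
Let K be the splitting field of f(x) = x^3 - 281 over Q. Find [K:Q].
[K:Q] = 6

x^3 - 281 has one real root r = 281^(1/3) and two complex roots r*zeta_3, r*zeta_3^2 where zeta_3 = e^(2*pi*i/3). The splitting field is Q(r, zeta_3). [Q(r):Q] = 3 and [Q(zeta_3):Q] = 2 with gcd = 1, so [Q(r, zeta_3):Q] = 3 * 2 = 6.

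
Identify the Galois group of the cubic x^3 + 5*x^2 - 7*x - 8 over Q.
Gal(K/Q) = S_3 (symmetric group of order 6)

Compute the discriminant of x^3 + (5)*x^2 + (-7)*x + (-8): Δ = 9909. Since Δ is not a rational square, the Galois group is not contained in A_3; it must be the full S_3 (irreducibility of the cubic rules out anything smaller).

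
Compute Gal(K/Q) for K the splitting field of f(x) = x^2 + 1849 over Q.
Gal(K/Q) = Z/2Z (cyclic of order 2)

x^2 + 1849 is irreducible over Q since -1849 is not a rational square. The splitting field Q(sqrt(-1849)) has degree 2 over Q, and its unique nontrivial automorphism is sqrt(-1849) ↦ -sqrt(-1849). Hence Gal(Q(sqrt(-1849))/Q) = Z/2Z.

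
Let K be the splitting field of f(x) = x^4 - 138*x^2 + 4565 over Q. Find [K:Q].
[K:Q] = 4

f factors as (x^2 - 83)(x^2 - 55); the splitting field is K = Q(sqrt(83), sqrt(55)). Since 83, 55, and 4565 are all non-squares in Q, the three subfields Q(sqrt(83)), Q(sqrt(55)), Q(sqrt(4565)) are distinct degree-2 extensions, so [K:Q] = 4 (Klein four Galois group).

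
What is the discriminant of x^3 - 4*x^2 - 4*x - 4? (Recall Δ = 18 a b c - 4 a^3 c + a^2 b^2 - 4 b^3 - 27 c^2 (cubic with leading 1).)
Δ = -2096

For x^3 + a x^2 + b x + c the discriminant is Δ = 18 a b c - 4 a^3 c + a^2 b^2 - 4 b^3 - 27 c^2.
Plug a = -4, b = -4, c = -4:
  18*(-4)*(-4)*(-4) - 4*(-4)^3*(-4) + (-4)^2*(-4)^2 - 4*(-4)^3 - 27*(-4)^2
  = -1152 + (-1024) + 256 + (256) + (-432)
  = -2096.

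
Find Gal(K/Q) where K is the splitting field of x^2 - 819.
Gal(K/Q) = Z/2Z (cyclic of order 2)

x^2 - 819 is irreducible over Q since 819 is not a rational square. The splitting field Q(sqrt(819)) has degree 2 over Q, and its unique nontrivial automorphism is sqrt(819) ↦ -sqrt(819). Hence Gal(Q(sqrt(819))/Q) = Z/2Z.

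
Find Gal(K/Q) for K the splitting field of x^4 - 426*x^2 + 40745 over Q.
Gal(K/Q) = V_4 (Klein four-group, Z/2Z × Z/2Z)

f factors as (x^2 - 145)(x^2 - 281), so the splitting field is K = Q(sqrt(145), sqrt(281)). The elements 145, 281, 40745 are all non-squares in Q, so sqrt(145) and sqrt(281) generate independent quadratic extensions. Thus [K:Q] = 4 and Gal(K/Q) is generated by the two order-2 automorphisms sqrt(145) ↦ -sqrt(145) and sqrt(281) ↦ -sqrt(281), giving V_4.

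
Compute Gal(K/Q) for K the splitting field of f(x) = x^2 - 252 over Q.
Gal(K/Q) = Z/2Z (cyclic of order 2)

x^2 - 252 is irreducible over Q since 252 is not a rational square. The splitting field Q(sqrt(252)) has degree 2 over Q, and its unique nontrivial automorphism is sqrt(252) ↦ -sqrt(252). Hence Gal(Q(sqrt(252))/Q) = Z/2Z.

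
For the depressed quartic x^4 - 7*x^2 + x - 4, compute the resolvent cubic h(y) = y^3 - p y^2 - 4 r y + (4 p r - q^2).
h(y) = y^3 + 7*y^2 + 16*y + 111

Identify coefficients: p = -7, q = 1, r = -4.
Plug into h(y) = y^3 - p y^2 - 4 r y + (4 p r - q^2):
  h(y) = y^3 - (-7) y^2 - 4*(-4) y + (4*(-7)*(-4) - (1)^2)
       = y^3 + (7) y^2 + (16) y + (111).
Simplifying: h(y) = y^3 + 7*y^2 + 16*y + 111.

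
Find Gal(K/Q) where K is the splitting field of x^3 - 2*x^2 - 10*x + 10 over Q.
Gal(K/Q) = S_3 (symmetric group of order 6)

Compute the discriminant of x^3 + (-2)*x^2 + (-10)*x + (10): Δ = 5620. Since Δ is not a rational square, the Galois group is not contained in A_3; it must be the full S_3 (irreducibility of the cubic rules out anything smaller).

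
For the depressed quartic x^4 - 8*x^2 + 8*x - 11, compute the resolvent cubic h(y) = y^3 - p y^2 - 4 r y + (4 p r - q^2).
h(y) = y^3 + 8*y^2 + 44*y + 288

Identify coefficients: p = -8, q = 8, r = -11.
Plug into h(y) = y^3 - p y^2 - 4 r y + (4 p r - q^2):
  h(y) = y^3 - (-8) y^2 - 4*(-11) y + (4*(-8)*(-11) - (8)^2)
       = y^3 + (8) y^2 + (44) y + (288).
Simplifying: h(y) = y^3 + 8*y^2 + 44*y + 288.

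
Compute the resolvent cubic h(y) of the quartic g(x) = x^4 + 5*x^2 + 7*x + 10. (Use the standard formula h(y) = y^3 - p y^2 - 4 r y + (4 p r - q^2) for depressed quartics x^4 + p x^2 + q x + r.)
h(y) = y^3 - 5*y^2 - 40*y + 151

Identify coefficients: p = 5, q = 7, r = 10.
Plug into h(y) = y^3 - p y^2 - 4 r y + (4 p r - q^2):
  h(y) = y^3 - (5) y^2 - 4*(10) y + (4*(5)*(10) - (7)^2)
       = y^3 + (-5) y^2 + (-40) y + (151).
Simplifying: h(y) = y^3 - 5*y^2 - 40*y + 151.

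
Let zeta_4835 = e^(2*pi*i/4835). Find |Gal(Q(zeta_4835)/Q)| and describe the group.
|Gal(Q(zeta_4835)/Q)| = phi(4835) = 3864; group ≅ (Z/4835Z)^* ≅ Z/4Z × Z/966Z

The n-th cyclotomic polynomial Φ_4835(x) is the minimal polynomial of zeta_4835 over Q and has degree phi(4835) = 3864. So Q(zeta_4835) is a degree-3864 Galois extension with Galois group (Z/4835Z)^*. By CRT, (Z/4835Z)^* ≅ (Z/5Z)^* × (Z/967Z)^*. Each prime-power unit group is (Z/5Z)^* ≅ Z/4Z; (Z/967Z)^* ≅ Z/966Z. Hence Gal(Q(zeta_4835)/Q) ≅ Z/4Z × Z/966Z.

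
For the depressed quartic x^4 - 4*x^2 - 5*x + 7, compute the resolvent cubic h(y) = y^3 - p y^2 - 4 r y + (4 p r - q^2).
h(y) = y^3 + 4*y^2 - 28*y - 137

Identify coefficients: p = -4, q = -5, r = 7.
Plug into h(y) = y^3 - p y^2 - 4 r y + (4 p r - q^2):
  h(y) = y^3 - (-4) y^2 - 4*(7) y + (4*(-4)*(7) - (-5)^2)
       = y^3 + (4) y^2 + (-28) y + (-137).
Simplifying: h(y) = y^3 + 4*y^2 - 28*y - 137.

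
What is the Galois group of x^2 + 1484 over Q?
Gal(K/Q) = Z/2Z (cyclic of order 2)

x^2 + 1484 is irreducible over Q since -1484 is not a rational square. The splitting field Q(sqrt(-1484)) has degree 2 over Q, and its unique nontrivial automorphism is sqrt(-1484) ↦ -sqrt(-1484). Hence Gal(Q(sqrt(-1484))/Q) = Z/2Z.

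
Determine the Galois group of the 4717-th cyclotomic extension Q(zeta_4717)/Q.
|Gal(Q(zeta_4717)/Q)| = phi(4717) = 4576; group ≅ (Z/4717Z)^* ≅ Z/52Z × Z/88Z

The n-th cyclotomic polynomial Φ_4717(x) is the minimal polynomial of zeta_4717 over Q and has degree phi(4717) = 4576. So Q(zeta_4717) is a degree-4576 Galois extension with Galois group (Z/4717Z)^*. By CRT, (Z/4717Z)^* ≅ (Z/53Z)^* × (Z/89Z)^*. Each prime-power unit group is (Z/53Z)^* ≅ Z/52Z; (Z/89Z)^* ≅ Z/88Z. Hence Gal(Q(zeta_4717)/Q) ≅ Z/52Z × Z/88Z.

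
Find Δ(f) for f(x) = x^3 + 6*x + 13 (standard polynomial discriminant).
Δ = -5427

For a depressed cubic x^3 + p x + q the discriminant is Δ = -4 p^3 - 27 q^2 = -4*(6)^3 - 27*(13)^2 = -864 - 4563 = -5427.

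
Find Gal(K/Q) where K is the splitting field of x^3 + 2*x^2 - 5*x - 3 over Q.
Gal(K/Q) = S_3 (symmetric group of order 6)

Compute the discriminant of x^3 + (2)*x^2 + (-5)*x + (-3): Δ = 993. Since Δ is not a rational square, the Galois group is not contained in A_3; it must be the full S_3 (irreducibility of the cubic rules out anything smaller).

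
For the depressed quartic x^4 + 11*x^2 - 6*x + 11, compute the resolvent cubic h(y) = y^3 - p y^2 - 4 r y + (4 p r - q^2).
h(y) = y^3 - 11*y^2 - 44*y + 448

Identify coefficients: p = 11, q = -6, r = 11.
Plug into h(y) = y^3 - p y^2 - 4 r y + (4 p r - q^2):
  h(y) = y^3 - (11) y^2 - 4*(11) y + (4*(11)*(11) - (-6)^2)
       = y^3 + (-11) y^2 + (-44) y + (448).
Simplifying: h(y) = y^3 - 11*y^2 - 44*y + 448.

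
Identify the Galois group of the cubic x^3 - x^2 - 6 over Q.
Gal(K/Q) = S_3 (symmetric group of order 6)

Compute the discriminant of x^3 + (-1)*x^2 + (0)*x + (-6): Δ = -996. Since Δ is not a rational square, the Galois group is not contained in A_3; it must be the full S_3 (irreducibility of the cubic rules out anything smaller).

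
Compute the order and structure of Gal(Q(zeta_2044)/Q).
|Gal(Q(zeta_2044)/Q)| = phi(2044) = 864; group ≅ (Z/2044Z)^* ≅ Z/2Z × Z/6Z × Z/72Z

The n-th cyclotomic polynomial Φ_2044(x) is the minimal polynomial of zeta_2044 over Q and has degree phi(2044) = 864. So Q(zeta_2044) is a degree-864 Galois extension with Galois group (Z/2044Z)^*. By CRT, (Z/2044Z)^* ≅ (Z/4Z)^* × (Z/7Z)^* × (Z/73Z)^*. Each prime-power unit group is (Z/4Z)^* ≅ Z/2Z; (Z/7Z)^* ≅ Z/6Z; (Z/73Z)^* ≅ Z/72Z. Hence Gal(Q(zeta_2044)/Q) ≅ Z/2Z × Z/6Z × Z/72Z.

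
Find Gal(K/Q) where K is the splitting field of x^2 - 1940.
Gal(K/Q) = Z/2Z (cyclic of order 2)

x^2 - 1940 is irreducible over Q since 1940 is not a rational square. The splitting field Q(sqrt(1940)) has degree 2 over Q, and its unique nontrivial automorphism is sqrt(1940) ↦ -sqrt(1940). Hence Gal(Q(sqrt(1940))/Q) = Z/2Z.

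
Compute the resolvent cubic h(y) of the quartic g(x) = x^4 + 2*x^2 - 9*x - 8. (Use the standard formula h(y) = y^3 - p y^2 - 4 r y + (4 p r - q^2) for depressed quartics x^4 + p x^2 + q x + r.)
h(y) = y^3 - 2*y^2 + 32*y - 145

Identify coefficients: p = 2, q = -9, r = -8.
Plug into h(y) = y^3 - p y^2 - 4 r y + (4 p r - q^2):
  h(y) = y^3 - (2) y^2 - 4*(-8) y + (4*(2)*(-8) - (-9)^2)
       = y^3 + (-2) y^2 + (32) y + (-145).
Simplifying: h(y) = y^3 - 2*y^2 + 32*y - 145.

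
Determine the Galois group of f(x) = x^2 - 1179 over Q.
Gal(K/Q) = Z/2Z (cyclic of order 2)

x^2 - 1179 is irreducible over Q since 1179 is not a rational square. The splitting field Q(sqrt(1179)) has degree 2 over Q, and its unique nontrivial automorphism is sqrt(1179) ↦ -sqrt(1179). Hence Gal(Q(sqrt(1179))/Q) = Z/2Z.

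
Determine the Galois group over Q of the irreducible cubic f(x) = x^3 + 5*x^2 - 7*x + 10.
Gal(K/Q) = S_3 (symmetric group of order 6)

Compute the discriminant of x^3 + (5)*x^2 + (-7)*x + (10): Δ = -11403. Since Δ is not a rational square, the Galois group is not contained in A_3; it must be the full S_3 (irreducibility of the cubic rules out anything smaller).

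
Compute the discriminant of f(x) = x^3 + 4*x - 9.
Δ = -2443

For a depressed cubic x^3 + p x + q the discriminant is Δ = -4 p^3 - 27 q^2 = -4*(4)^3 - 27*(-9)^2 = -256 - 2187 = -2443.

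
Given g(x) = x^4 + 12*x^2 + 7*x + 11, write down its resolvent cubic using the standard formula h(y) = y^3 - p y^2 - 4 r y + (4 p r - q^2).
h(y) = y^3 - 12*y^2 - 44*y + 479

Identify coefficients: p = 12, q = 7, r = 11.
Plug into h(y) = y^3 - p y^2 - 4 r y + (4 p r - q^2):
  h(y) = y^3 - (12) y^2 - 4*(11) y + (4*(12)*(11) - (7)^2)
       = y^3 + (-12) y^2 + (-44) y + (479).
Simplifying: h(y) = y^3 - 12*y^2 - 44*y + 479.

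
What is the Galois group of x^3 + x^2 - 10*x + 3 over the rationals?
Gal(K/Q) = S_3 (symmetric group of order 6)

Compute the discriminant of x^3 + (1)*x^2 + (-10)*x + (3): Δ = 3305. Since Δ is not a rational square, the Galois group is not contained in A_3; it must be the full S_3 (irreducibility of the cubic rules out anything smaller).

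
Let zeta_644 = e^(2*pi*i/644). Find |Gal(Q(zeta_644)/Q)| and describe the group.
|Gal(Q(zeta_644)/Q)| = phi(644) = 264; group ≅ (Z/644Z)^* ≅ Z/2Z × Z/6Z × Z/22Z

The n-th cyclotomic polynomial Φ_644(x) is the minimal polynomial of zeta_644 over Q and has degree phi(644) = 264. So Q(zeta_644) is a degree-264 Galois extension with Galois group (Z/644Z)^*. By CRT, (Z/644Z)^* ≅ (Z/4Z)^* × (Z/7Z)^* × (Z/23Z)^*. Each prime-power unit group is (Z/4Z)^* ≅ Z/2Z; (Z/7Z)^* ≅ Z/6Z; (Z/23Z)^* ≅ Z/22Z. Hence Gal(Q(zeta_644)/Q) ≅ Z/2Z × Z/6Z × Z/22Z.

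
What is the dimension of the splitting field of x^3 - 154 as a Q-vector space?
[K:Q] = 6

x^3 - 154 has one real root r = 154^(1/3) and two complex roots r*zeta_3, r*zeta_3^2 where zeta_3 = e^(2*pi*i/3). The splitting field is Q(r, zeta_3). [Q(r):Q] = 3 and [Q(zeta_3):Q] = 2 with gcd = 1, so [Q(r, zeta_3):Q] = 3 * 2 = 6.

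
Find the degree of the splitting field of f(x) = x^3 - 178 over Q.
[K:Q] = 6

x^3 - 178 has one real root r = 178^(1/3) and two complex roots r*zeta_3, r*zeta_3^2 where zeta_3 = e^(2*pi*i/3). The splitting field is Q(r, zeta_3). [Q(r):Q] = 3 and [Q(zeta_3):Q] = 2 with gcd = 1, so [Q(r, zeta_3):Q] = 3 * 2 = 6.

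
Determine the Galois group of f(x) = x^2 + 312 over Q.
Gal(K/Q) = Z/2Z (cyclic of order 2)

x^2 + 312 is irreducible over Q since -312 is not a rational square. The splitting field Q(sqrt(-312)) has degree 2 over Q, and its unique nontrivial automorphism is sqrt(-312) ↦ -sqrt(-312). Hence Gal(Q(sqrt(-312))/Q) = Z/2Z.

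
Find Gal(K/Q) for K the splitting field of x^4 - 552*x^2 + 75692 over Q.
Gal(K/Q) = V_4 (Klein four-group, Z/2Z × Z/2Z)

f factors as (x^2 - 254)(x^2 - 298), so the splitting field is K = Q(sqrt(254), sqrt(298)). The elements 254, 298, 75692 are all non-squares in Q, so sqrt(254) and sqrt(298) generate independent quadratic extensions. Thus [K:Q] = 4 and Gal(K/Q) is generated by the two order-2 automorphisms sqrt(254) ↦ -sqrt(254) and sqrt(298) ↦ -sqrt(298), giving V_4.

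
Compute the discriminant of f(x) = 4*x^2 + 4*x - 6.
Δ = 112

For a quadratic a x^2 + b x + c the discriminant is Δ = b^2 - 4ac = (4)^2 - 4*(4)*(-6) = 16 - (-96) = 112.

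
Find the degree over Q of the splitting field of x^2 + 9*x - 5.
[K:Q] = 2

The discriminant of x^2 + (9)*x + (-5) is b^2 - 4c = 81 - (-20) = 101. Since 101 is not a perfect square in Q, the polynomial is irreducible over Q. Its two roots generate a degree-2 extension, so [K:Q] = 2.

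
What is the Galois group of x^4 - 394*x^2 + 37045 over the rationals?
Gal(K/Q) = V_4 (Klein four-group, Z/2Z × Z/2Z)

f factors as (x^2 - 155)(x^2 - 239), so the splitting field is K = Q(sqrt(155), sqrt(239)). The elements 155, 239, 37045 are all non-squares in Q, so sqrt(155) and sqrt(239) generate independent quadratic extensions. Thus [K:Q] = 4 and Gal(K/Q) is generated by the two order-2 automorphisms sqrt(155) ↦ -sqrt(155) and sqrt(239) ↦ -sqrt(239), giving V_4.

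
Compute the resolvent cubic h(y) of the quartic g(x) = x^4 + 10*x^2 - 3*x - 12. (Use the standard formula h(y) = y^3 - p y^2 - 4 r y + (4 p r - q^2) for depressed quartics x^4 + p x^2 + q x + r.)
h(y) = y^3 - 10*y^2 + 48*y - 489

Identify coefficients: p = 10, q = -3, r = -12.
Plug into h(y) = y^3 - p y^2 - 4 r y + (4 p r - q^2):
  h(y) = y^3 - (10) y^2 - 4*(-12) y + (4*(10)*(-12) - (-3)^2)
       = y^3 + (-10) y^2 + (48) y + (-489).
Simplifying: h(y) = y^3 - 10*y^2 + 48*y - 489.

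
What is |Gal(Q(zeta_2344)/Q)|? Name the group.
|Gal(Q(zeta_2344)/Q)| = phi(2344) = 1168; group ≅ (Z/2344Z)^* ≅ Z/2Z × Z/2Z × Z/292Z

The n-th cyclotomic polynomial Φ_2344(x) is the minimal polynomial of zeta_2344 over Q and has degree phi(2344) = 1168. So Q(zeta_2344) is a degree-1168 Galois extension with Galois group (Z/2344Z)^*. By CRT, (Z/2344Z)^* ≅ (Z/8Z)^* × (Z/293Z)^*. Each prime-power unit group is (Z/8Z)^* ≅ Z/2Z × Z/2Z; (Z/293Z)^* ≅ Z/292Z. Hence Gal(Q(zeta_2344)/Q) ≅ Z/2Z × Z/2Z × Z/292Z.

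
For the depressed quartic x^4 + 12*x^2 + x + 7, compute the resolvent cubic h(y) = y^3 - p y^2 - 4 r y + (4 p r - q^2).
h(y) = y^3 - 12*y^2 - 28*y + 335

Identify coefficients: p = 12, q = 1, r = 7.
Plug into h(y) = y^3 - p y^2 - 4 r y + (4 p r - q^2):
  h(y) = y^3 - (12) y^2 - 4*(7) y + (4*(12)*(7) - (1)^2)
       = y^3 + (-12) y^2 + (-28) y + (335).
Simplifying: h(y) = y^3 - 12*y^2 - 28*y + 335.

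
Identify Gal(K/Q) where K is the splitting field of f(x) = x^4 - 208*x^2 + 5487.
Gal(K/Q) = V_4 (Klein four-group, Z/2Z × Z/2Z)

f factors as (x^2 - 177)(x^2 - 31), so the splitting field is K = Q(sqrt(177), sqrt(31)). The elements 177, 31, 5487 are all non-squares in Q, so sqrt(177) and sqrt(31) generate independent quadratic extensions. Thus [K:Q] = 4 and Gal(K/Q) is generated by the two order-2 automorphisms sqrt(177) ↦ -sqrt(177) and sqrt(31) ↦ -sqrt(31), giving V_4.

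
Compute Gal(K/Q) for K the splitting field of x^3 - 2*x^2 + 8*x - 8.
Gal(K/Q) = S_3 (symmetric group of order 6)

Compute the discriminant of x^3 + (-2)*x^2 + (8)*x + (-8): Δ = -1472. Since Δ is not a rational square, the Galois group is not contained in A_3; it must be the full S_3 (irreducibility of the cubic rules out anything smaller).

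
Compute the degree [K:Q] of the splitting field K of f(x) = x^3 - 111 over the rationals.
[K:Q] = 6

x^3 - 111 has one real root r = 111^(1/3) and two complex roots r*zeta_3, r*zeta_3^2 where zeta_3 = e^(2*pi*i/3). The splitting field is Q(r, zeta_3). [Q(r):Q] = 3 and [Q(zeta_3):Q] = 2 with gcd = 1, so [Q(r, zeta_3):Q] = 3 * 2 = 6.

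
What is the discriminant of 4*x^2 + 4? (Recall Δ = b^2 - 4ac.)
Δ = -64

For a quadratic a x^2 + b x + c the discriminant is Δ = b^2 - 4ac = (0)^2 - 4*(4)*(4) = 0 - (64) = -64.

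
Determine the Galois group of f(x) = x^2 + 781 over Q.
Gal(K/Q) = Z/2Z (cyclic of order 2)

x^2 + 781 is irreducible over Q since -781 is not a rational square. The splitting field Q(sqrt(-781)) has degree 2 over Q, and its unique nontrivial automorphism is sqrt(-781) ↦ -sqrt(-781). Hence Gal(Q(sqrt(-781))/Q) = Z/2Z.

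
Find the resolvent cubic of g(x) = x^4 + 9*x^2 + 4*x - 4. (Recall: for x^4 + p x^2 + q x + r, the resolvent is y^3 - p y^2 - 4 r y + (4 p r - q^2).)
h(y) = y^3 - 9*y^2 + 16*y - 160

Identify coefficients: p = 9, q = 4, r = -4.
Plug into h(y) = y^3 - p y^2 - 4 r y + (4 p r - q^2):
  h(y) = y^3 - (9) y^2 - 4*(-4) y + (4*(9)*(-4) - (4)^2)
       = y^3 + (-9) y^2 + (16) y + (-160).
Simplifying: h(y) = y^3 - 9*y^2 + 16*y - 160.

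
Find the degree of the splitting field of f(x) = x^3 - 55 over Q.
[K:Q] = 6

x^3 - 55 has one real root r = 55^(1/3) and two complex roots r*zeta_3, r*zeta_3^2 where zeta_3 = e^(2*pi*i/3). The splitting field is Q(r, zeta_3). [Q(r):Q] = 3 and [Q(zeta_3):Q] = 2 with gcd = 1, so [Q(r, zeta_3):Q] = 3 * 2 = 6.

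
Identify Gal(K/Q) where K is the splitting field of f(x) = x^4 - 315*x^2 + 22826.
Gal(K/Q) = V_4 (Klein four-group, Z/2Z × Z/2Z)

f factors as (x^2 - 202)(x^2 - 113), so the splitting field is K = Q(sqrt(202), sqrt(113)). The elements 202, 113, 22826 are all non-squares in Q, so sqrt(202) and sqrt(113) generate independent quadratic extensions. Thus [K:Q] = 4 and Gal(K/Q) is generated by the two order-2 automorphisms sqrt(202) ↦ -sqrt(202) and sqrt(113) ↦ -sqrt(113), giving V_4.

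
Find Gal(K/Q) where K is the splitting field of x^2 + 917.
Gal(K/Q) = Z/2Z (cyclic of order 2)

x^2 + 917 is irreducible over Q since -917 is not a rational square. The splitting field Q(sqrt(-917)) has degree 2 over Q, and its unique nontrivial automorphism is sqrt(-917) ↦ -sqrt(-917). Hence Gal(Q(sqrt(-917))/Q) = Z/2Z.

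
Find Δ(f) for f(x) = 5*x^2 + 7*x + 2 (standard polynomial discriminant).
Δ = 9

For a quadratic a x^2 + b x + c the discriminant is Δ = b^2 - 4ac = (7)^2 - 4*(5)*(2) = 49 - (40) = 9.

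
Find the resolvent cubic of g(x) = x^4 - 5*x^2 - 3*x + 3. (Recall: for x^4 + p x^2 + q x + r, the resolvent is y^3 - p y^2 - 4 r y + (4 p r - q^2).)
h(y) = y^3 + 5*y^2 - 12*y - 69

Identify coefficients: p = -5, q = -3, r = 3.
Plug into h(y) = y^3 - p y^2 - 4 r y + (4 p r - q^2):
  h(y) = y^3 - (-5) y^2 - 4*(3) y + (4*(-5)*(3) - (-3)^2)
       = y^3 + (5) y^2 + (-12) y + (-69).
Simplifying: h(y) = y^3 + 5*y^2 - 12*y - 69.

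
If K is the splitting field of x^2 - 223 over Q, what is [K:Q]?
[K:Q] = 2

The polynomial x^2 - 223 is irreducible over Q since 223 is not a perfect square. Its splitting field is Q(sqrt(223)), which has degree 2 over Q.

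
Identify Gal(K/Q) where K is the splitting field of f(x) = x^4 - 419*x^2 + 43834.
Gal(K/Q) = V_4 (Klein four-group, Z/2Z × Z/2Z)

f factors as (x^2 - 202)(x^2 - 217), so the splitting field is K = Q(sqrt(202), sqrt(217)). The elements 202, 217, 43834 are all non-squares in Q, so sqrt(202) and sqrt(217) generate independent quadratic extensions. Thus [K:Q] = 4 and Gal(K/Q) is generated by the two order-2 automorphisms sqrt(202) ↦ -sqrt(202) and sqrt(217) ↦ -sqrt(217), giving V_4.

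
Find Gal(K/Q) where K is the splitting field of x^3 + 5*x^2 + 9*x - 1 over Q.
Gal(K/Q) = S_3 (symmetric group of order 6)

Compute the discriminant of x^3 + (5)*x^2 + (9)*x + (-1): Δ = -1228. Since Δ is not a rational square, the Galois group is not contained in A_3; it must be the full S_3 (irreducibility of the cubic rules out anything smaller).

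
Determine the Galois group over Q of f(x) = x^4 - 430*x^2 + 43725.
Gal(K/Q) = V_4 (Klein four-group, Z/2Z × Z/2Z)

f factors as (x^2 - 165)(x^2 - 265), so the splitting field is K = Q(sqrt(165), sqrt(265)). The elements 165, 265, 43725 are all non-squares in Q, so sqrt(165) and sqrt(265) generate independent quadratic extensions. Thus [K:Q] = 4 and Gal(K/Q) is generated by the two order-2 automorphisms sqrt(165) ↦ -sqrt(165) and sqrt(265) ↦ -sqrt(265), giving V_4.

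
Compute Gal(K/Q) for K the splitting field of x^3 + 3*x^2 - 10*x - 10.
Gal(K/Q) = S_3 (symmetric group of order 6)

Compute the discriminant of x^3 + (3)*x^2 + (-10)*x + (-10): Δ = 8680. Since Δ is not a rational square, the Galois group is not contained in A_3; it must be the full S_3 (irreducibility of the cubic rules out anything smaller).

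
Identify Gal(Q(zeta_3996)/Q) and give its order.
|Gal(Q(zeta_3996)/Q)| = phi(3996) = 1296; group ≅ (Z/3996Z)^* ≅ Z/2Z × Z/18Z × Z/36Z

The n-th cyclotomic polynomial Φ_3996(x) is the minimal polynomial of zeta_3996 over Q and has degree phi(3996) = 1296. So Q(zeta_3996) is a degree-1296 Galois extension with Galois group (Z/3996Z)^*. By CRT, (Z/3996Z)^* ≅ (Z/4Z)^* × (Z/27Z)^* × (Z/37Z)^*. Each prime-power unit group is (Z/4Z)^* ≅ Z/2Z; (Z/27Z)^* ≅ Z/18Z; (Z/37Z)^* ≅ Z/36Z. Hence Gal(Q(zeta_3996)/Q) ≅ Z/2Z × Z/18Z × Z/36Z.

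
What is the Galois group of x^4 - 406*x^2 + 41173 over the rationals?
Gal(K/Q) = V_4 (Klein four-group, Z/2Z × Z/2Z)

f factors as (x^2 - 209)(x^2 - 197), so the splitting field is K = Q(sqrt(209), sqrt(197)). The elements 209, 197, 41173 are all non-squares in Q, so sqrt(209) and sqrt(197) generate independent quadratic extensions. Thus [K:Q] = 4 and Gal(K/Q) is generated by the two order-2 automorphisms sqrt(209) ↦ -sqrt(209) and sqrt(197) ↦ -sqrt(197), giving V_4.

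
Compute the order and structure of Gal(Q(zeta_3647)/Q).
|Gal(Q(zeta_3647)/Q)| = phi(3647) = 3120; group ≅ (Z/3647Z)^* ≅ Z/6Z × Z/520Z

The n-th cyclotomic polynomial Φ_3647(x) is the minimal polynomial of zeta_3647 over Q and has degree phi(3647) = 3120. So Q(zeta_3647) is a degree-3120 Galois extension with Galois group (Z/3647Z)^*. By CRT, (Z/3647Z)^* ≅ (Z/7Z)^* × (Z/521Z)^*. Each prime-power unit group is (Z/7Z)^* ≅ Z/6Z; (Z/521Z)^* ≅ Z/520Z. Hence Gal(Q(zeta_3647)/Q) ≅ Z/6Z × Z/520Z.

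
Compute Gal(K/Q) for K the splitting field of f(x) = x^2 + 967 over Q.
Gal(K/Q) = Z/2Z (cyclic of order 2)

x^2 + 967 is irreducible over Q since -967 is not a rational square. The splitting field Q(sqrt(-967)) has degree 2 over Q, and its unique nontrivial automorphism is sqrt(-967) ↦ -sqrt(-967). Hence Gal(Q(sqrt(-967))/Q) = Z/2Z.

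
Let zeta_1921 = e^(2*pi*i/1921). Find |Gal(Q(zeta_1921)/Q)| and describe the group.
|Gal(Q(zeta_1921)/Q)| = phi(1921) = 1792; group ≅ (Z/1921Z)^* ≅ Z/16Z × Z/112Z

The n-th cyclotomic polynomial Φ_1921(x) is the minimal polynomial of zeta_1921 over Q and has degree phi(1921) = 1792. So Q(zeta_1921) is a degree-1792 Galois extension with Galois group (Z/1921Z)^*. By CRT, (Z/1921Z)^* ≅ (Z/17Z)^* × (Z/113Z)^*. Each prime-power unit group is (Z/17Z)^* ≅ Z/16Z; (Z/113Z)^* ≅ Z/112Z. Hence Gal(Q(zeta_1921)/Q) ≅ Z/16Z × Z/112Z.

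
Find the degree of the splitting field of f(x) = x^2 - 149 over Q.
[K:Q] = 2

The polynomial x^2 - 149 is irreducible over Q since 149 is not a perfect square. Its splitting field is Q(sqrt(149)), which has degree 2 over Q.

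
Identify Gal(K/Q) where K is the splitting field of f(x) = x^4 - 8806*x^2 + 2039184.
Gal(K/Q) = Z/2Z (cyclic of order 2)

f factors as (x^2 - 238)(x^2 - 8568), so the splitting field is K = Q(sqrt(238), sqrt(8568)). The squarefree part of 238 is 238 and the squarefree part of 8568 is also 238, so sqrt(238) and sqrt(8568) are both rational multiples of sqrt(238). Hence Q(sqrt(238)) = Q(sqrt(8568)) = Q(sqrt(238)), and the splitting field collapses to a single degree-2 extension with Galois group Z/2Z.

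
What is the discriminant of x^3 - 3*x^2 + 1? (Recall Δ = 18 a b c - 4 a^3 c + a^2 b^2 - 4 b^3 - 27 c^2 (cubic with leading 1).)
Δ = 81

For x^3 + a x^2 + b x + c the discriminant is Δ = 18 a b c - 4 a^3 c + a^2 b^2 - 4 b^3 - 27 c^2.
Plug a = -3, b = 0, c = 1:
  18*(-3)*(0)*(1) - 4*(-3)^3*(1) + (-3)^2*(0)^2 - 4*(0)^3 - 27*(1)^2
  = 0 + (108) + 0 + (0) + (-27)
  = 81.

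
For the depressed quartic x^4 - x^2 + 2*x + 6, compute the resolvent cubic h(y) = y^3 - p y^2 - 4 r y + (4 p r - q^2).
h(y) = y^3 + y^2 - 24*y - 28

Identify coefficients: p = -1, q = 2, r = 6.
Plug into h(y) = y^3 - p y^2 - 4 r y + (4 p r - q^2):
  h(y) = y^3 - (-1) y^2 - 4*(6) y + (4*(-1)*(6) - (2)^2)
       = y^3 + (1) y^2 + (-24) y + (-28).
Simplifying: h(y) = y^3 + y^2 - 24*y - 28.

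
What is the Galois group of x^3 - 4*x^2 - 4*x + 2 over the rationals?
Gal(K/Q) = S_3 (symmetric group of order 6)

Compute the discriminant of x^3 + (-4)*x^2 + (-4)*x + (2): Δ = 1492. Since Δ is not a rational square, the Galois group is not contained in A_3; it must be the full S_3 (irreducibility of the cubic rules out anything smaller).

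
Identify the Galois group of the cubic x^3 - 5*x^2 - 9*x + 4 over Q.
Gal(K/Q) = S_3 (symmetric group of order 6)

Compute the discriminant of x^3 + (-5)*x^2 + (-9)*x + (4): Δ = 9749. Since Δ is not a rational square, the Galois group is not contained in A_3; it must be the full S_3 (irreducibility of the cubic rules out anything smaller).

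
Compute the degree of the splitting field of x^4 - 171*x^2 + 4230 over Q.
[K:Q] = 4

f factors as (x^2 - 30)(x^2 - 141); the splitting field is K = Q(sqrt(30), sqrt(141)). Since 30, 141, and 4230 are all non-squares in Q, the three subfields Q(sqrt(30)), Q(sqrt(141)), Q(sqrt(4230)) are distinct degree-2 extensions, so [K:Q] = 4 (Klein four Galois group).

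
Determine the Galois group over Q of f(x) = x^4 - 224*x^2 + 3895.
Gal(K/Q) = V_4 (Klein four-group, Z/2Z × Z/2Z)

f factors as (x^2 - 19)(x^2 - 205), so the splitting field is K = Q(sqrt(19), sqrt(205)). The elements 19, 205, 3895 are all non-squares in Q, so sqrt(19) and sqrt(205) generate independent quadratic extensions. Thus [K:Q] = 4 and Gal(K/Q) is generated by the two order-2 automorphisms sqrt(19) ↦ -sqrt(19) and sqrt(205) ↦ -sqrt(205), giving V_4.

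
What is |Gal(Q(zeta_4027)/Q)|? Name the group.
|Gal(Q(zeta_4027)/Q)| = phi(4027) = 4026; group ≅ (Z/4027Z)^* ≅ Z/4026Z

The n-th cyclotomic polynomial Φ_4027(x) is the minimal polynomial of zeta_4027 over Q and has degree phi(4027) = 4026. So Q(zeta_4027) is a degree-4026 Galois extension with Galois group (Z/4027Z)^*. (Z/4027Z)^* is cyclic since 4027 is an odd prime power (or 4). Hence Gal(Q(zeta_4027)/Q) ≅ Z/4026Z.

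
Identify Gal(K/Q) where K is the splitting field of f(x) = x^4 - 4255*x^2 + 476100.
Gal(K/Q) = Z/2Z (cyclic of order 2)

f factors as (x^2 - 4140)(x^2 - 115), so the splitting field is K = Q(sqrt(4140), sqrt(115)). The squarefree part of 4140 is 115 and the squarefree part of 115 is also 115, so sqrt(4140) and sqrt(115) are both rational multiples of sqrt(115). Hence Q(sqrt(4140)) = Q(sqrt(115)) = Q(sqrt(115)), and the splitting field collapses to a single degree-2 extension with Galois group Z/2Z.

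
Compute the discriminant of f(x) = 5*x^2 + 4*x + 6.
Δ = -104

For a quadratic a x^2 + b x + c the discriminant is Δ = b^2 - 4ac = (4)^2 - 4*(5)*(6) = 16 - (120) = -104.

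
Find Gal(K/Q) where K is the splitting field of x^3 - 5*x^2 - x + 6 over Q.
Gal(K/Q) = S_3 (symmetric group of order 6)

Compute the discriminant of x^3 + (-5)*x^2 + (-1)*x + (6): Δ = 2597. Since Δ is not a rational square, the Galois group is not contained in A_3; it must be the full S_3 (irreducibility of the cubic rules out anything smaller).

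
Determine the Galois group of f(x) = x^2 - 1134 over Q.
Gal(K/Q) = Z/2Z (cyclic of order 2)

x^2 - 1134 is irreducible over Q since 1134 is not a rational square. The splitting field Q(sqrt(1134)) has degree 2 over Q, and its unique nontrivial automorphism is sqrt(1134) ↦ -sqrt(1134). Hence Gal(Q(sqrt(1134))/Q) = Z/2Z.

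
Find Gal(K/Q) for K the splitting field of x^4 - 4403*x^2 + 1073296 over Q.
Gal(K/Q) = Z/2Z (cyclic of order 2)

f factors as (x^2 - 259)(x^2 - 4144), so the splitting field is K = Q(sqrt(259), sqrt(4144)). The squarefree part of 259 is 259 and the squarefree part of 4144 is also 259, so sqrt(259) and sqrt(4144) are both rational multiples of sqrt(259). Hence Q(sqrt(259)) = Q(sqrt(4144)) = Q(sqrt(259)), and the splitting field collapses to a single degree-2 extension with Galois group Z/2Z.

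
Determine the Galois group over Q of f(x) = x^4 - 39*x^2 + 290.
Gal(K/Q) = V_4 (Klein four-group, Z/2Z × Z/2Z)

f factors as (x^2 - 10)(x^2 - 29), so the splitting field is K = Q(sqrt(10), sqrt(29)). The elements 10, 29, 290 are all non-squares in Q, so sqrt(10) and sqrt(29) generate independent quadratic extensions. Thus [K:Q] = 4 and Gal(K/Q) is generated by the two order-2 automorphisms sqrt(10) ↦ -sqrt(10) and sqrt(29) ↦ -sqrt(29), giving V_4.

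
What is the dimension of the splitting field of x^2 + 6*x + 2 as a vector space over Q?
[K:Q] = 2

The discriminant of x^2 + (6)*x + (2) is b^2 - 4c = 36 - (8) = 28. Since 28 is not a perfect square in Q, the polynomial is irreducible over Q. Its two roots generate a degree-2 extension, so [K:Q] = 2.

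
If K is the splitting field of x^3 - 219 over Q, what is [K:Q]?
[K:Q] = 6

x^3 - 219 has one real root r = 219^(1/3) and two complex roots r*zeta_3, r*zeta_3^2 where zeta_3 = e^(2*pi*i/3). The splitting field is Q(r, zeta_3). [Q(r):Q] = 3 and [Q(zeta_3):Q] = 2 with gcd = 1, so [Q(r, zeta_3):Q] = 3 * 2 = 6.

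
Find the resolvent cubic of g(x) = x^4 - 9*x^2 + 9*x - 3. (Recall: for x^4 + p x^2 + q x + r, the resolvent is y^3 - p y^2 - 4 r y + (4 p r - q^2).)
h(y) = y^3 + 9*y^2 + 12*y + 27

Identify coefficients: p = -9, q = 9, r = -3.
Plug into h(y) = y^3 - p y^2 - 4 r y + (4 p r - q^2):
  h(y) = y^3 - (-9) y^2 - 4*(-3) y + (4*(-9)*(-3) - (9)^2)
       = y^3 + (9) y^2 + (12) y + (27).
Simplifying: h(y) = y^3 + 9*y^2 + 12*y + 27.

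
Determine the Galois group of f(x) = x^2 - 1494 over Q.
Gal(K/Q) = Z/2Z (cyclic of order 2)

x^2 - 1494 is irreducible over Q since 1494 is not a rational square. The splitting field Q(sqrt(1494)) has degree 2 over Q, and its unique nontrivial automorphism is sqrt(1494) ↦ -sqrt(1494). Hence Gal(Q(sqrt(1494))/Q) = Z/2Z.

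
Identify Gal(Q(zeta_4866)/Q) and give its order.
|Gal(Q(zeta_4866)/Q)| = phi(4866) = 1620; group ≅ (Z/4866Z)^* ≅ Z/2Z × Z/810Z

The n-th cyclotomic polynomial Φ_4866(x) is the minimal polynomial of zeta_4866 over Q and has degree phi(4866) = 1620. So Q(zeta_4866) is a degree-1620 Galois extension with Galois group (Z/4866Z)^*. By CRT, (Z/4866Z)^* ≅ (Z/2Z)^* × (Z/3Z)^* × (Z/811Z)^*. Each prime-power unit group is (Z/2Z)^* ≅ trivial group (order 1); (Z/3Z)^* ≅ Z/2Z; (Z/811Z)^* ≅ Z/810Z. Hence Gal(Q(zeta_4866)/Q) ≅ Z/2Z × Z/810Z.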